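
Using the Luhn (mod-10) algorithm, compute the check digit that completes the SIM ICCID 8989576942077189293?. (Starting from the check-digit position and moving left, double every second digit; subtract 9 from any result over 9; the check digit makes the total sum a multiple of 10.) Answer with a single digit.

Partial digits right→left: 3 9 2 9 8 1 7 7 0 2 4 9 6 7 5 9 8 9 8
Double every second digit counting from the check-digit position (so the 1st, 3rd, 5th, ... of the partial from the right).
  doubled (with −9 where >9): 6 4 7 5 0 8 3 1 7 7 → sum 48
  kept as-is: 9 9 1 7 2 9 7 9 9 → sum 62
Total = 48 + 62 = 110.
Check digit = (10 − (110 mod 10)) mod 10 = 0.

0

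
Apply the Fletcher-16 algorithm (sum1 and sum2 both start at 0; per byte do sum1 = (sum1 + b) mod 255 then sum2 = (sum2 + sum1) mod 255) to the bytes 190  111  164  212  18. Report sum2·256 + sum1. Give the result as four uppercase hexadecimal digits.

21B9

Running sums (mod 255):
  after byte 0 (190): sum1=190, sum2=190
  after byte 1 (111): sum1=46, sum2=236
  after byte 2 (164): sum1=210, sum2=191
  after byte 3 (212): sum1=167, sum2=103
  after byte 4 (18): sum1=185, sum2=33
Checksum = sum2·256 + sum1 = 33·256 + 185 = 8633 = 0x21B9.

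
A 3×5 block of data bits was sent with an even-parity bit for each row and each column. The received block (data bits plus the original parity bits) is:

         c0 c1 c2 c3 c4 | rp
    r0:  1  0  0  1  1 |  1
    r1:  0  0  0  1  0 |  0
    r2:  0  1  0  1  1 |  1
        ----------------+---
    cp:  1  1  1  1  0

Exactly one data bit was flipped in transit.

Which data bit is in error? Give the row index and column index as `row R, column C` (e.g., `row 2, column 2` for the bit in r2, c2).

Recompute each row's even parity and compare to rp:
  r0: data parity 1, sent rp 1 → ok
  r1: data parity 1, sent rp 0 → mismatch
  r2: data parity 1, sent rp 1 → ok
Recompute each column's even parity and compare to cp:
  c0: data parity 1, sent cp 1 → ok
  c1: data parity 1, sent cp 1 → ok
  c2: data parity 0, sent cp 1 → mismatch
  c3: data parity 1, sent cp 1 → ok
  c4: data parity 0, sent cp 0 → ok
Exactly one row (r1) and one column (c2) fail → the flipped bit is at their intersection.

row 1, column 2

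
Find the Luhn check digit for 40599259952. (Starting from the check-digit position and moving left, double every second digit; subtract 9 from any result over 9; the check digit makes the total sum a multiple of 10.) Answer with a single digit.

3

Partial digits right→left: 2 5 9 9 5 2 9 9 5 0 4
Double every second digit counting from the check-digit position (so the 1st, 3rd, 5th, ... of the partial from the right).
  doubled (with −9 where >9): 4 9 1 9 1 8 → sum 32
  kept as-is: 5 9 2 9 0 → sum 25
Total = 32 + 25 = 57.
Check digit = (10 − (57 mod 10)) mod 10 = 3.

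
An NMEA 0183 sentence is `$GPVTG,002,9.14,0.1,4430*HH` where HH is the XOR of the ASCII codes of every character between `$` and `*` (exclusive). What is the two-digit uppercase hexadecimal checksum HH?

XOR the ASCII codes of the payload characters:
  'G' = 0x47 → acc = 0x47
  'P' = 0x50 → acc = 0x17
  'V' = 0x56 → acc = 0x41
  'T' = 0x54 → acc = 0x15
  'G' = 0x47 → acc = 0x52
  ',' = 0x2C → acc = 0x7E
  '0' = 0x30 → acc = 0x4E
  '0' = 0x30 → acc = 0x7E
  '2' = 0x32 → acc = 0x4C
  ',' = 0x2C → acc = 0x60
  '9' = 0x39 → acc = 0x59
  '.' = 0x2E → acc = 0x77
  '1' = 0x31 → acc = 0x46
  '4' = 0x34 → acc = 0x72
  ',' = 0x2C → acc = 0x5E
  '0' = 0x30 → acc = 0x6E
  '.' = 0x2E → acc = 0x40
  '1' = 0x31 → acc = 0x71
  ',' = 0x2C → acc = 0x5D
  '4' = 0x34 → acc = 0x69
  '4' = 0x34 → acc = 0x5D
  '3' = 0x33 → acc = 0x6E
  '0' = 0x30 → acc = 0x5E
Checksum = 0x5E.

5E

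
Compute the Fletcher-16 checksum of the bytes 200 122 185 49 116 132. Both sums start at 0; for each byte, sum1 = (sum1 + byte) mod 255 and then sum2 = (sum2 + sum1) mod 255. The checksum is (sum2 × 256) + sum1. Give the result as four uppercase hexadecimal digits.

0127

Running sums (mod 255):
  after byte 0 (200): sum1=200, sum2=200
  after byte 1 (122): sum1=67, sum2=12
  after byte 2 (185): sum1=252, sum2=9
  after byte 3 (49): sum1=46, sum2=55
  after byte 4 (116): sum1=162, sum2=217
  after byte 5 (132): sum1=39, sum2=1
Checksum = sum2·256 + sum1 = 1·256 + 39 = 295 = 0x0127.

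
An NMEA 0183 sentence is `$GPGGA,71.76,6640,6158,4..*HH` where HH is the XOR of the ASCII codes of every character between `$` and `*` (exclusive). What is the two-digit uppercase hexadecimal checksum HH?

45

XOR the ASCII codes of the payload characters:
  'G' = 0x47 → acc = 0x47
  'P' = 0x50 → acc = 0x17
  'G' = 0x47 → acc = 0x50
  'G' = 0x47 → acc = 0x17
  'A' = 0x41 → acc = 0x56
  ',' = 0x2C → acc = 0x7A
  '7' = 0x37 → acc = 0x4D
  '1' = 0x31 → acc = 0x7C
  '.' = 0x2E → acc = 0x52
  '7' = 0x37 → acc = 0x65
  '6' = 0x36 → acc = 0x53
  ',' = 0x2C → acc = 0x7F
  '6' = 0x36 → acc = 0x49
  '6' = 0x36 → acc = 0x7F
  '4' = 0x34 → acc = 0x4B
  '0' = 0x30 → acc = 0x7B
  ',' = 0x2C → acc = 0x57
  '6' = 0x36 → acc = 0x61
  '1' = 0x31 → acc = 0x50
  '5' = 0x35 → acc = 0x65
  '8' = 0x38 → acc = 0x5D
  ',' = 0x2C → acc = 0x71
  '4' = 0x34 → acc = 0x45
  '.' = 0x2E → acc = 0x6B
  '.' = 0x2E → acc = 0x45
Checksum = 0x45.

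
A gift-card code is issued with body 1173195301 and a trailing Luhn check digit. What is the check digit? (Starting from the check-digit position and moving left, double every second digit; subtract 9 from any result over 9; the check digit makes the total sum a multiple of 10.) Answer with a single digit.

1

Partial digits right→left: 1 0 3 5 9 1 3 7 1 1
Double every second digit counting from the check-digit position (so the 1st, 3rd, 5th, ... of the partial from the right).
  doubled (with −9 where >9): 2 6 9 6 2 → sum 25
  kept as-is: 0 5 1 7 1 → sum 14
Total = 25 + 14 = 39.
Check digit = (10 − (39 mod 10)) mod 10 = 1.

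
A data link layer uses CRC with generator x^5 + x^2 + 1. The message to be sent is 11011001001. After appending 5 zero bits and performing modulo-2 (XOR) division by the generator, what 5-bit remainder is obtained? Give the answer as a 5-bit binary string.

00011

Append 5 zeros: 1101100100100000. Divide by 100101 (XOR where the leading bit is 1):
  pos 0: 110110 XOR 100101 = 010011
  pos 1: 100110 XOR 100101 = 000011
  pos 5: 111001 XOR 100101 = 011100
  pos 6: 111000 XOR 100101 = 011101
  pos 7: 111010 XOR 100101 = 011111
  pos 8: 111110 XOR 100101 = 011011
  pos 9: 110110 XOR 100101 = 010011
  pos 10: 100110 XOR 100101 = 000011
Remainder (last 5 bits) = 00011. This is the CRC / FCS.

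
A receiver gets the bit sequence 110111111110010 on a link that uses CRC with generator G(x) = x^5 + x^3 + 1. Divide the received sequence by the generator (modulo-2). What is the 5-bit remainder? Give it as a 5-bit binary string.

Modulo-2 division of 110111111110010 by 101001:
  pos 0: 110111 XOR 101001 = 011110
  pos 1: 111101 XOR 101001 = 010100
  pos 2: 101001 XOR 101001 = 000000
  pos 8: 111001 XOR 101001 = 010000
  pos 9: 100000 XOR 101001 = 001001
Remainder = 01001 (nonzero — an error is detected).

01001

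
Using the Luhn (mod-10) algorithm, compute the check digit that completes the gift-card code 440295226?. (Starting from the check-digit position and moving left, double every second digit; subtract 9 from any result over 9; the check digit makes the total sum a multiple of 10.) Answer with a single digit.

3

Partial digits right→left: 6 2 2 5 9 2 0 4 4
Double every second digit counting from the check-digit position (so the 1st, 3rd, 5th, ... of the partial from the right).
  doubled (with −9 where >9): 3 4 9 0 8 → sum 24
  kept as-is: 2 5 2 4 → sum 13
Total = 24 + 13 = 37.
Check digit = (10 − (37 mod 10)) mod 10 = 3.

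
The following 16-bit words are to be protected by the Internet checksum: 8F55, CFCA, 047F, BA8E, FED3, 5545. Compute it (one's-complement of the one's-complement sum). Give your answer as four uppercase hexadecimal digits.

8DB8

One's-complement addition (fold any carry out of bit 15 back into bit 0):
  0x8F55 + 0xCFCA = 0x15F1F → wrap carry → 0x5F20
  0x5F20 + 0x047F = 0x0639F
  0x639F + 0xBA8E = 0x11E2D → wrap carry → 0x1E2E
  0x1E2E + 0xFED3 = 0x11D01 → wrap carry → 0x1D02
  0x1D02 + 0x5545 = 0x07247
One's-complement sum = 0x7247.
Checksum = ~0x7247 & 0xFFFF = 0x8DB8.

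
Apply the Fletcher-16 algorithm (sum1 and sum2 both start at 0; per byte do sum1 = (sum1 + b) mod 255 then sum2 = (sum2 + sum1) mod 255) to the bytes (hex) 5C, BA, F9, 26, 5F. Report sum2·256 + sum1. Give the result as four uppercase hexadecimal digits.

5296

Running sums (mod 255):
  after byte 0 (5C): sum1=92, sum2=92
  after byte 1 (BA): sum1=23, sum2=115
  after byte 2 (F9): sum1=17, sum2=132
  after byte 3 (26): sum1=55, sum2=187
  after byte 4 (5F): sum1=150, sum2=82
Checksum = sum2·256 + sum1 = 82·256 + 150 = 21142 = 0x5296.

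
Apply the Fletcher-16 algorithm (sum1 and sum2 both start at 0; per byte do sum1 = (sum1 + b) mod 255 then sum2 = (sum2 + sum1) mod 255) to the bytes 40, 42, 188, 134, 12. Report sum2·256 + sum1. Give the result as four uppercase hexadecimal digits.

C0A1

Running sums (mod 255):
  after byte 0 (40): sum1=40, sum2=40
  after byte 1 (42): sum1=82, sum2=122
  after byte 2 (188): sum1=15, sum2=137
  after byte 3 (134): sum1=149, sum2=31
  after byte 4 (12): sum1=161, sum2=192
Checksum = sum2·256 + sum1 = 192·256 + 161 = 49313 = 0xC0A1.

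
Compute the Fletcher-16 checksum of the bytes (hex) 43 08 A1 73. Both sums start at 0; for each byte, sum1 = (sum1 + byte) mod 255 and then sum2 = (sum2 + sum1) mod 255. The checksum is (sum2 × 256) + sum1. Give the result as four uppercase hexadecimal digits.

Running sums (mod 255):
  after byte 0 (43): sum1=67, sum2=67
  after byte 1 (08): sum1=75, sum2=142
  after byte 2 (A1): sum1=236, sum2=123
  after byte 3 (73): sum1=96, sum2=219
Checksum = sum2·256 + sum1 = 219·256 + 96 = 56160 = 0xDB60.

DB60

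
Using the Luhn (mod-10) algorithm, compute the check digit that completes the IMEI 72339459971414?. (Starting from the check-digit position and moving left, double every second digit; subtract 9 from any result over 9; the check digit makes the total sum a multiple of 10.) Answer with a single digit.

Partial digits right→left: 4 1 4 1 7 9 9 5 4 9 3 3 2 7
Double every second digit counting from the check-digit position (so the 1st, 3rd, 5th, ... of the partial from the right).
  doubled (with −9 where >9): 8 8 5 9 8 6 4 → sum 48
  kept as-is: 1 1 9 5 9 3 7 → sum 35
Total = 48 + 35 = 83.
Check digit = (10 − (83 mod 10)) mod 10 = 7.

7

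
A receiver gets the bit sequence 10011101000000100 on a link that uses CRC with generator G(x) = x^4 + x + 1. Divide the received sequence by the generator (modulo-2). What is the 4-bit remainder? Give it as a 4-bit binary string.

Modulo-2 division of 10011101000000100 by 10011:
  pos 0: 10011 XOR 10011 = 00000
  pos 5: 10100 XOR 10011 = 00111
  pos 7: 11100 XOR 10011 = 01111
  pos 8: 11110 XOR 10011 = 01101
  pos 9: 11010 XOR 10011 = 01001
  pos 10: 10011 XOR 10011 = 00000
Remainder = 0000 (zero — the frame passes the CRC check).

0000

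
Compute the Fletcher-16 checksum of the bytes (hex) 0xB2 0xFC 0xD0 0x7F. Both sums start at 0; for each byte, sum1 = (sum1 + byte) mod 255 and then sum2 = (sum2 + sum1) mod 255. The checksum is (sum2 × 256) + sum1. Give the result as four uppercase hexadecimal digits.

Running sums (mod 255):
  after byte 0 (0xB2): sum1=178, sum2=178
  after byte 1 (0xFC): sum1=175, sum2=98
  after byte 2 (0xD0): sum1=128, sum2=226
  after byte 3 (0x7F): sum1=0, sum2=226
Checksum = sum2·256 + sum1 = 226·256 + 0 = 57856 = 0xE200.

E200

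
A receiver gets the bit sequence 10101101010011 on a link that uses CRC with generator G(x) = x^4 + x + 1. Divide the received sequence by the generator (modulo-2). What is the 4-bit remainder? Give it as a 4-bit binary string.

Modulo-2 division of 10101101010011 by 10011:
  pos 0: 10101 XOR 10011 = 00110
  pos 2: 11010 XOR 10011 = 01001
  pos 3: 10011 XOR 10011 = 00000
  pos 9: 10011 XOR 10011 = 00000
Remainder = 0000 (zero — the frame passes the CRC check).

0000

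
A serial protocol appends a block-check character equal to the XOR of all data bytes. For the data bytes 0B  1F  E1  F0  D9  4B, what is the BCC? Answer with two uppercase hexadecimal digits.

97

XOR the bytes together:
  start with 0x0B
  0x0B ⊕ 0x1F = 0x14
  0x14 ⊕ 0xE1 = 0xF5
  0xF5 ⊕ 0xF0 = 0x05
  0x05 ⊕ 0xD9 = 0xDC
  0xDC ⊕ 0x4B = 0x97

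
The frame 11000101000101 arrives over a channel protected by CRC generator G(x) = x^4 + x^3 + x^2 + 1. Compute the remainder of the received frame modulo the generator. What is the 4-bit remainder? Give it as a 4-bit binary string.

Modulo-2 division of 11000101000101 by 11101:
  pos 0: 11000 XOR 11101 = 00101
  pos 2: 10110 XOR 11101 = 01011
  pos 3: 10111 XOR 11101 = 01010
  pos 4: 10100 XOR 11101 = 01001
  pos 5: 10010 XOR 11101 = 01111
  pos 6: 11110 XOR 11101 = 00011
  pos 9: 11101 XOR 11101 = 00000
Remainder = 0000 (zero — the frame passes the CRC check).

0000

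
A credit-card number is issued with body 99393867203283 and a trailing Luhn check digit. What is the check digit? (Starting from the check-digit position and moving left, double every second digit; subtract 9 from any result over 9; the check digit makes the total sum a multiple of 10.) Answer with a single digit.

6

Partial digits right→left: 3 8 2 3 0 2 7 6 8 3 9 3 9 9
Double every second digit counting from the check-digit position (so the 1st, 3rd, 5th, ... of the partial from the right).
  doubled (with −9 where >9): 6 4 0 5 7 9 9 → sum 40
  kept as-is: 8 3 2 6 3 3 9 → sum 34
Total = 40 + 34 = 74.
Check digit = (10 − (74 mod 10)) mod 10 = 6.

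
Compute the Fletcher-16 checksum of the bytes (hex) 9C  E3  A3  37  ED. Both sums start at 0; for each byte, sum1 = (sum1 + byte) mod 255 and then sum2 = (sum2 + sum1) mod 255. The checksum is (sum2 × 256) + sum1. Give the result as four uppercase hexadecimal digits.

Running sums (mod 255):
  after byte 0 (9C): sum1=156, sum2=156
  after byte 1 (E3): sum1=128, sum2=29
  after byte 2 (A3): sum1=36, sum2=65
  after byte 3 (37): sum1=91, sum2=156
  after byte 4 (ED): sum1=73, sum2=229
Checksum = sum2·256 + sum1 = 229·256 + 73 = 58697 = 0xE549.

E549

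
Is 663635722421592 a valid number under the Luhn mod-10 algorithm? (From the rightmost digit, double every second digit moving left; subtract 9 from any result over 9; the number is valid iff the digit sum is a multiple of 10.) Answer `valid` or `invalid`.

valid

From the right, keep odd positions and double even positions (subtract 9 from any doubled value over 9):
  doubled (positions 2,4,...): 9 2 8 4 1 3 3 → sum 30
  kept (positions 1,3,...): 2 5 2 2 7 3 3 6 → sum 30
Total = 60.
60 mod 10 = 0, so the number is valid.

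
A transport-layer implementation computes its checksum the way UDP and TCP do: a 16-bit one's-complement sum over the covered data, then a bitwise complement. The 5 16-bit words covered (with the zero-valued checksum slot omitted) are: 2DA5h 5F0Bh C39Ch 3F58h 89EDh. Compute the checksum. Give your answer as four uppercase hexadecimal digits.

One's-complement addition (fold any carry out of bit 15 back into bit 0):
  0x2DA5 + 0x5F0B = 0x08CB0
  0x8CB0 + 0xC39C = 0x1504C → wrap carry → 0x504D
  0x504D + 0x3F58 = 0x08FA5
  0x8FA5 + 0x89ED = 0x11992 → wrap carry → 0x1993
One's-complement sum = 0x1993.
Checksum = ~0x1993 & 0xFFFF = 0xE66C.

E66C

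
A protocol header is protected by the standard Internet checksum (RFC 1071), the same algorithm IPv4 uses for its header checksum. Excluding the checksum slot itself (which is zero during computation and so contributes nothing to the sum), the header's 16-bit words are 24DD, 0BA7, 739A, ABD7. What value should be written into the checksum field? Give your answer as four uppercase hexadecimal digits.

One's-complement addition (fold any carry out of bit 15 back into bit 0):
  0x24DD + 0x0BA7 = 0x03084
  0x3084 + 0x739A = 0x0A41E
  0xA41E + 0xABD7 = 0x14FF5 → wrap carry → 0x4FF6
One's-complement sum = 0x4FF6.
Checksum = ~0x4FF6 & 0xFFFF = 0xB009.

B009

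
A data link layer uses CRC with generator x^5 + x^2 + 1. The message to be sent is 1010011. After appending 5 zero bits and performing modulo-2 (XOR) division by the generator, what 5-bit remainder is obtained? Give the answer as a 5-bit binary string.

Append 5 zeros: 101001100000. Divide by 100101 (XOR where the leading bit is 1):
  pos 0: 101001 XOR 100101 = 001100
  pos 2: 110010 XOR 100101 = 010111
  pos 3: 101110 XOR 100101 = 001011
  pos 5: 101100 XOR 100101 = 001001
Remainder (last 5 bits) = 10010. This is the CRC / FCS.

10010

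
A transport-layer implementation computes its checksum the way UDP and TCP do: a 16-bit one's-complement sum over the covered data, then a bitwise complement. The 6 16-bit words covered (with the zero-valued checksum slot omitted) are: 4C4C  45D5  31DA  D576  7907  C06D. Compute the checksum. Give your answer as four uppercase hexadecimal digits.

One's-complement addition (fold any carry out of bit 15 back into bit 0):
  0x4C4C + 0x45D5 = 0x09221
  0x9221 + 0x31DA = 0x0C3FB
  0xC3FB + 0xD576 = 0x19971 → wrap carry → 0x9972
  0x9972 + 0x7907 = 0x11279 → wrap carry → 0x127A
  0x127A + 0xC06D = 0x0D2E7
One's-complement sum = 0xD2E7.
Checksum = ~0xD2E7 & 0xFFFF = 0x2D18.

2D18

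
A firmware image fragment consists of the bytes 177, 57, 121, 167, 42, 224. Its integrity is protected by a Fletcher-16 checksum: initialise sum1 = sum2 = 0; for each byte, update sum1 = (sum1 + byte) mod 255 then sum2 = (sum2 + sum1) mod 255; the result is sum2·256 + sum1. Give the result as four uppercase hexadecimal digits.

5A17

Running sums (mod 255):
  after byte 0 (177): sum1=177, sum2=177
  after byte 1 (57): sum1=234, sum2=156
  after byte 2 (121): sum1=100, sum2=1
  after byte 3 (167): sum1=12, sum2=13
  after byte 4 (42): sum1=54, sum2=67
  after byte 5 (224): sum1=23, sum2=90
Checksum = sum2·256 + sum1 = 90·256 + 23 = 23063 = 0x5A17.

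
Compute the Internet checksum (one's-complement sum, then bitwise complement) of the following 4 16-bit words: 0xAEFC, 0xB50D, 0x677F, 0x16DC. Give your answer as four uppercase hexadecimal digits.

One's-complement addition (fold any carry out of bit 15 back into bit 0):
  0xAEFC + 0xB50D = 0x16409 → wrap carry → 0x640A
  0x640A + 0x677F = 0x0CB89
  0xCB89 + 0x16DC = 0x0E265
One's-complement sum = 0xE265.
Checksum = ~0xE265 & 0xFFFF = 0x1D9A.

1D9A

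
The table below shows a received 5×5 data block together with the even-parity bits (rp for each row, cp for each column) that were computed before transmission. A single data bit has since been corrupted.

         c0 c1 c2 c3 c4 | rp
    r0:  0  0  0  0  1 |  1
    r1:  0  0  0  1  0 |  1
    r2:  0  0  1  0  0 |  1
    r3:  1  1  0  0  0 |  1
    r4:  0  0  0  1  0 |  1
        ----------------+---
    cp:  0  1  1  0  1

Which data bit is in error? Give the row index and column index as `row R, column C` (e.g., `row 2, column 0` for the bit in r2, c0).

Recompute each row's even parity and compare to rp:
  r0: data parity 1, sent rp 1 → ok
  r1: data parity 1, sent rp 1 → ok
  r2: data parity 1, sent rp 1 → ok
  r3: data parity 0, sent rp 1 → mismatch
  r4: data parity 1, sent rp 1 → ok
Recompute each column's even parity and compare to cp:
  c0: data parity 1, sent cp 0 → mismatch
  c1: data parity 1, sent cp 1 → ok
  c2: data parity 1, sent cp 1 → ok
  c3: data parity 0, sent cp 0 → ok
  c4: data parity 1, sent cp 1 → ok
Exactly one row (r3) and one column (c0) fail → the flipped bit is at their intersection.

row 3, column 0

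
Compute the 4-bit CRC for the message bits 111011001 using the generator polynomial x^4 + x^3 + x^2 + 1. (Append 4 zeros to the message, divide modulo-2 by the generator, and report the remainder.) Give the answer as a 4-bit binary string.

1100

Append 4 zeros: 1110110010000. Divide by 11101 (XOR where the leading bit is 1):
  pos 0: 11101 XOR 11101 = 00000
  pos 5: 10010 XOR 11101 = 01111
  pos 6: 11110 XOR 11101 = 00011
Remainder (last 4 bits) = 1100. This is the CRC / FCS.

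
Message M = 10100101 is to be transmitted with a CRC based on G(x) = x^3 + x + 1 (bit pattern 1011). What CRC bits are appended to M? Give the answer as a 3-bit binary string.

101

Append 3 zeros: 10100101000. Divide by 1011 (XOR where the leading bit is 1):
  pos 0: 1010 XOR 1011 = 0001
  pos 3: 1010 XOR 1011 = 0001
  pos 6: 1100 XOR 1011 = 0111
  pos 7: 1110 XOR 1011 = 0101
Remainder (last 3 bits) = 101. This is the CRC / FCS.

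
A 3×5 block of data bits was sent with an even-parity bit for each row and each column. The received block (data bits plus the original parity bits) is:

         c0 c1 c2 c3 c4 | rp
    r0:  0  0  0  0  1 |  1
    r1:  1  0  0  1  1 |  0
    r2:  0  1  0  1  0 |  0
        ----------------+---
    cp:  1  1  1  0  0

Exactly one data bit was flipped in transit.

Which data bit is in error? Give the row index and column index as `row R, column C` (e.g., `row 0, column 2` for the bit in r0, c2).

row 1, column 2

Recompute each row's even parity and compare to rp:
  r0: data parity 1, sent rp 1 → ok
  r1: data parity 1, sent rp 0 → mismatch
  r2: data parity 0, sent rp 0 → ok
Recompute each column's even parity and compare to cp:
  c0: data parity 1, sent cp 1 → ok
  c1: data parity 1, sent cp 1 → ok
  c2: data parity 0, sent cp 1 → mismatch
  c3: data parity 0, sent cp 0 → ok
  c4: data parity 0, sent cp 0 → ok
Exactly one row (r1) and one column (c2) fail → the flipped bit is at their intersection.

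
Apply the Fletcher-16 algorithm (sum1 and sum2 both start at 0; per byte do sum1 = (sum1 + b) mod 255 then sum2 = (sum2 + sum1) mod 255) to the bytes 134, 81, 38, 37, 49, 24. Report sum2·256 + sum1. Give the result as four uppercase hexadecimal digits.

Running sums (mod 255):
  after byte 0 (134): sum1=134, sum2=134
  after byte 1 (81): sum1=215, sum2=94
  after byte 2 (38): sum1=253, sum2=92
  after byte 3 (37): sum1=35, sum2=127
  after byte 4 (49): sum1=84, sum2=211
  after byte 5 (24): sum1=108, sum2=64
Checksum = sum2·256 + sum1 = 64·256 + 108 = 16492 = 0x406C.

406C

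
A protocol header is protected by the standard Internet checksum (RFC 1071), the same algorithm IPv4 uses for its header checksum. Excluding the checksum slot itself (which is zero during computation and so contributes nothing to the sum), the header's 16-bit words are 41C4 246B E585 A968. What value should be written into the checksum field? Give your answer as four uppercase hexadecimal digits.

One's-complement addition (fold any carry out of bit 15 back into bit 0):
  0x41C4 + 0x246B = 0x0662F
  0x662F + 0xE585 = 0x14BB4 → wrap carry → 0x4BB5
  0x4BB5 + 0xA968 = 0x0F51D
One's-complement sum = 0xF51D.
Checksum = ~0xF51D & 0xFFFF = 0x0AE2.

0AE2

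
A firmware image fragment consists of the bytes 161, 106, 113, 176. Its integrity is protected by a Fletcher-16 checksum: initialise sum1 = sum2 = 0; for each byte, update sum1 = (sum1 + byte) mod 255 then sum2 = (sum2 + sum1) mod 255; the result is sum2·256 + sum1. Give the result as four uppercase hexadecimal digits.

592E

Running sums (mod 255):
  after byte 0 (161): sum1=161, sum2=161
  after byte 1 (106): sum1=12, sum2=173
  after byte 2 (113): sum1=125, sum2=43
  after byte 3 (176): sum1=46, sum2=89
Checksum = sum2·256 + sum1 = 89·256 + 46 = 22830 = 0x592E.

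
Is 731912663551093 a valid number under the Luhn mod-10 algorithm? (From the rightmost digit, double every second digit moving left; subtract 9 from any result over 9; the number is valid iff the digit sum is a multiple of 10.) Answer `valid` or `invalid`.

valid

From the right, keep odd positions and double even positions (subtract 9 from any doubled value over 9):
  doubled (positions 2,4,...): 9 2 1 3 4 9 6 → sum 34
  kept (positions 1,3,...): 3 0 5 3 6 1 1 7 → sum 26
Total = 60.
60 mod 10 = 0, so the number is valid.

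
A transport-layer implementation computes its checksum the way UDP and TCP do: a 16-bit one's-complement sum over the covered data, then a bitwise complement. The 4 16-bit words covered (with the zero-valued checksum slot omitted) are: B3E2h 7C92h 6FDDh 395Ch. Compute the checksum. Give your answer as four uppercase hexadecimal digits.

2651

One's-complement addition (fold any carry out of bit 15 back into bit 0):
  0xB3E2 + 0x7C92 = 0x13074 → wrap carry → 0x3075
  0x3075 + 0x6FDD = 0x0A052
  0xA052 + 0x395C = 0x0D9AE
One's-complement sum = 0xD9AE.
Checksum = ~0xD9AE & 0xFFFF = 0x2651.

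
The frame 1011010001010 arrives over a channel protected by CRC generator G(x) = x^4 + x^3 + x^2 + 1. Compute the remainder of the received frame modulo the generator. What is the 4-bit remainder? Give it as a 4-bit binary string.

0000

Modulo-2 division of 1011010001010 by 11101:
  pos 0: 10110 XOR 11101 = 01011
  pos 1: 10111 XOR 11101 = 01010
  pos 2: 10100 XOR 11101 = 01001
  pos 3: 10010 XOR 11101 = 01111
  pos 4: 11110 XOR 11101 = 00011
  pos 7: 11101 XOR 11101 = 00000
Remainder = 0000 (zero — the frame passes the CRC check).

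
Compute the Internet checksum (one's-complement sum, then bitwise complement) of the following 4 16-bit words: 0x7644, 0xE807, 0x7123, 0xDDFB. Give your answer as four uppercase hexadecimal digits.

5294

One's-complement addition (fold any carry out of bit 15 back into bit 0):
  0x7644 + 0xE807 = 0x15E4B → wrap carry → 0x5E4C
  0x5E4C + 0x7123 = 0x0CF6F
  0xCF6F + 0xDDFB = 0x1AD6A → wrap carry → 0xAD6B
One's-complement sum = 0xAD6B.
Checksum = ~0xAD6B & 0xFFFF = 0x5294.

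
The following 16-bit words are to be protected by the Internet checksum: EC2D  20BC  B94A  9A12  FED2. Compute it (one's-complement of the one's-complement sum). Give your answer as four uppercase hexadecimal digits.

A0E5

One's-complement addition (fold any carry out of bit 15 back into bit 0):
  0xEC2D + 0x20BC = 0x10CE9 → wrap carry → 0x0CEA
  0x0CEA + 0xB94A = 0x0C634
  0xC634 + 0x9A12 = 0x16046 → wrap carry → 0x6047
  0x6047 + 0xFED2 = 0x15F19 → wrap carry → 0x5F1A
One's-complement sum = 0x5F1A.
Checksum = ~0x5F1A & 0xFFFF = 0xA0E5.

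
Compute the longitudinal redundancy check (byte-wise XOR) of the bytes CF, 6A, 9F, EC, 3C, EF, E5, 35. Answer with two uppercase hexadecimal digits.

XOR the bytes together:
  start with 0xCF
  0xCF ⊕ 0x6A = 0xA5
  0xA5 ⊕ 0x9F = 0x3A
  0x3A ⊕ 0xEC = 0xD6
  0xD6 ⊕ 0x3C = 0xEA
  0xEA ⊕ 0xEF = 0x05
  0x05 ⊕ 0xE5 = 0xE0
  0xE0 ⊕ 0x35 = 0xD5

D5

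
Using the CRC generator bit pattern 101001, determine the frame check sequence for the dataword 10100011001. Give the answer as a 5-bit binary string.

11101

Append 5 zeros: 1010001100100000. Divide by 101001 (XOR where the leading bit is 1):
  pos 0: 101000 XOR 101001 = 000001
  pos 5: 111001 XOR 101001 = 010000
  pos 6: 100000 XOR 101001 = 001001
  pos 8: 100100 XOR 101001 = 001101
  pos 10: 110100 XOR 101001 = 011101
Remainder (last 5 bits) = 11101. This is the CRC / FCS.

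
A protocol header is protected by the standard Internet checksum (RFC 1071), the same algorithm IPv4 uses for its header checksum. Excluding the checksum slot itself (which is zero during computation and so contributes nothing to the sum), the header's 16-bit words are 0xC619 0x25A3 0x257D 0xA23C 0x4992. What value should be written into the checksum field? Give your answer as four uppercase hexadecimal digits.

02F7

One's-complement addition (fold any carry out of bit 15 back into bit 0):
  0xC619 + 0x25A3 = 0x0EBBC
  0xEBBC + 0x257D = 0x11139 → wrap carry → 0x113A
  0x113A + 0xA23C = 0x0B376
  0xB376 + 0x4992 = 0x0FD08
One's-complement sum = 0xFD08.
Checksum = ~0xFD08 & 0xFFFF = 0x02F7.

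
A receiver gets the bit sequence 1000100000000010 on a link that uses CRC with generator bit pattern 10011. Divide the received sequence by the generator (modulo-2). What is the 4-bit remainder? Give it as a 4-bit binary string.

1101

Modulo-2 division of 1000100000000010 by 10011:
  pos 0: 10001 XOR 10011 = 00010
  pos 3: 10000 XOR 10011 = 00011
  pos 6: 11000 XOR 10011 = 01011
  pos 7: 10110 XOR 10011 = 00101
  pos 9: 10100 XOR 10011 = 00111
  pos 11: 11110 XOR 10011 = 01101
Remainder = 1101 (nonzero — an error is detected).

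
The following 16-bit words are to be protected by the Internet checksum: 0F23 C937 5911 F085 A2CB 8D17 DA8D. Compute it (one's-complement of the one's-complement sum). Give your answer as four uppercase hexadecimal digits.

D39C

One's-complement addition (fold any carry out of bit 15 back into bit 0):
  0x0F23 + 0xC937 = 0x0D85A
  0xD85A + 0x5911 = 0x1316B → wrap carry → 0x316C
  0x316C + 0xF085 = 0x121F1 → wrap carry → 0x21F2
  0x21F2 + 0xA2CB = 0x0C4BD
  0xC4BD + 0x8D17 = 0x151D4 → wrap carry → 0x51D5
  0x51D5 + 0xDA8D = 0x12C62 → wrap carry → 0x2C63
One's-complement sum = 0x2C63.
Checksum = ~0x2C63 & 0xFFFF = 0xD39C.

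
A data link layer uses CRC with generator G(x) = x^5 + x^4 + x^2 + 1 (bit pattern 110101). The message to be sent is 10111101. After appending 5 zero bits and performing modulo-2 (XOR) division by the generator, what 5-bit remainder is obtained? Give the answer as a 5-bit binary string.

01010

Append 5 zeros: 1011110100000. Divide by 110101 (XOR where the leading bit is 1):
  pos 0: 101111 XOR 110101 = 011010
  pos 1: 110100 XOR 110101 = 000001
  pos 6: 110000 XOR 110101 = 000101
Remainder (last 5 bits) = 01010. This is the CRC / FCS.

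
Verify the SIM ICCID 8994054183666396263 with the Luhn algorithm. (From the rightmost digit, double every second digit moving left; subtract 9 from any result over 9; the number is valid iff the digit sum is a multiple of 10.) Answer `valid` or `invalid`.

From the right, keep odd positions and double even positions (subtract 9 from any doubled value over 9):
  doubled (positions 2,4,...): 3 3 6 3 6 2 1 8 9 → sum 41
  kept (positions 1,3,...): 3 2 9 6 6 8 4 0 9 8 → sum 55
Total = 96.
96 mod 10 = 6, so the number is invalid.

invalid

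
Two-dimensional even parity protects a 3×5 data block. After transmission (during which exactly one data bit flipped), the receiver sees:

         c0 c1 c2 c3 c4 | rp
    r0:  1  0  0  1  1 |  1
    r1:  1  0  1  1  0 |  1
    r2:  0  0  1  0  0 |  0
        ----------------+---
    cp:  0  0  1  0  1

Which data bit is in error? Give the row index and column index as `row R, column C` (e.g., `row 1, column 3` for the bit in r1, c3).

row 2, column 2

Recompute each row's even parity and compare to rp:
  r0: data parity 1, sent rp 1 → ok
  r1: data parity 1, sent rp 1 → ok
  r2: data parity 1, sent rp 0 → mismatch
Recompute each column's even parity and compare to cp:
  c0: data parity 0, sent cp 0 → ok
  c1: data parity 0, sent cp 0 → ok
  c2: data parity 0, sent cp 1 → mismatch
  c3: data parity 0, sent cp 0 → ok
  c4: data parity 1, sent cp 1 → ok
Exactly one row (r2) and one column (c2) fail → the flipped bit is at their intersection.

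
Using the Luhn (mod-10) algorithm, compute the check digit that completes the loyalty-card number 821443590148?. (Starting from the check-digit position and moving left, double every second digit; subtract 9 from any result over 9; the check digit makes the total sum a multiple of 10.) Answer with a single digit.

2

Partial digits right→left: 8 4 1 0 9 5 3 4 4 1 2 8
Double every second digit counting from the check-digit position (so the 1st, 3rd, 5th, ... of the partial from the right).
  doubled (with −9 where >9): 7 2 9 6 8 4 → sum 36
  kept as-is: 4 0 5 4 1 8 → sum 22
Total = 36 + 22 = 58.
Check digit = (10 − (58 mod 10)) mod 10 = 2.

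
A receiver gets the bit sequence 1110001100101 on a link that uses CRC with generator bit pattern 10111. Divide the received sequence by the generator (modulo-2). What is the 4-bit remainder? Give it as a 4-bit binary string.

0001

Modulo-2 division of 1110001100101 by 10111:
  pos 0: 11100 XOR 10111 = 01011
  pos 1: 10110 XOR 10111 = 00001
  pos 5: 11100 XOR 10111 = 01011
  pos 6: 10111 XOR 10111 = 00000
Remainder = 0001 (nonzero — an error is detected).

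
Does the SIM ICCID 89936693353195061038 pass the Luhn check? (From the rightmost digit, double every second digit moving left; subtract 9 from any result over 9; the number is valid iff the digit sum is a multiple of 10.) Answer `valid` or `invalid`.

From the right, keep odd positions and double even positions (subtract 9 from any doubled value over 9):
  doubled (positions 2,4,...): 6 2 0 9 6 6 9 3 9 7 → sum 57
  kept (positions 1,3,...): 8 0 6 5 1 5 3 6 3 9 → sum 46
Total = 103.
103 mod 10 = 3, so the number is invalid.

invalid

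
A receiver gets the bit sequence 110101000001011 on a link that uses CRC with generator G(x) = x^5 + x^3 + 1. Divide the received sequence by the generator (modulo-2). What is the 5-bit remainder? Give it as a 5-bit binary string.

Modulo-2 division of 110101000001011 by 101001:
  pos 0: 110101 XOR 101001 = 011100
  pos 1: 111000 XOR 101001 = 010001
  pos 2: 100010 XOR 101001 = 001011
  pos 4: 101100 XOR 101001 = 000101
  pos 7: 101010 XOR 101001 = 000011
Remainder = 01111 (nonzero — an error is detected).

01111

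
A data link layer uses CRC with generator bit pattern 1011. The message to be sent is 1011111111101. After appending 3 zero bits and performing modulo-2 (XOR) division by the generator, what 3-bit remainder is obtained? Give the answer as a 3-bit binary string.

Append 3 zeros: 1011111111101000. Divide by 1011 (XOR where the leading bit is 1):
  pos 0: 1011 XOR 1011 = 0000
  pos 4: 1111 XOR 1011 = 0100
  pos 5: 1001 XOR 1011 = 0010
  pos 7: 1011 XOR 1011 = 0000
  pos 12: 1000 XOR 1011 = 0011
Remainder (last 3 bits) = 011. This is the CRC / FCS.

011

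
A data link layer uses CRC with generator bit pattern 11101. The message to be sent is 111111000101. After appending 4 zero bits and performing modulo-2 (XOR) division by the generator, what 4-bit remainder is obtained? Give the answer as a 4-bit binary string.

1100

Append 4 zeros: 1111110001010000. Divide by 11101 (XOR where the leading bit is 1):
  pos 0: 11111 XOR 11101 = 00010
  pos 3: 10100 XOR 11101 = 01001
  pos 4: 10010 XOR 11101 = 01111
  pos 5: 11111 XOR 11101 = 00010
  pos 8: 10010 XOR 11101 = 01111
  pos 9: 11110 XOR 11101 = 00011
Remainder (last 4 bits) = 1100. This is the CRC / FCS.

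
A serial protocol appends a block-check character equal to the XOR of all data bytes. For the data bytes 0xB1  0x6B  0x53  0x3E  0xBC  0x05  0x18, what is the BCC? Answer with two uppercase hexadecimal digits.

16

XOR the bytes together:
  start with 0xB1
  0xB1 ⊕ 0x6B = 0xDA
  0xDA ⊕ 0x53 = 0x89
  0x89 ⊕ 0x3E = 0xB7
  0xB7 ⊕ 0xBC = 0x0B
  0x0B ⊕ 0x05 = 0x0E
  0x0E ⊕ 0x18 = 0x16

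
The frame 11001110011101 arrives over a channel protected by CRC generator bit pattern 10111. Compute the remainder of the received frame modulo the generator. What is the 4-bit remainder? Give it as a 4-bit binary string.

Modulo-2 division of 11001110011101 by 10111:
  pos 0: 11001 XOR 10111 = 01110
  pos 1: 11101 XOR 10111 = 01010
  pos 2: 10101 XOR 10111 = 00010
  pos 5: 10001 XOR 10111 = 00110
  pos 7: 11011 XOR 10111 = 01100
  pos 8: 11000 XOR 10111 = 01111
  pos 9: 11111 XOR 10111 = 01000
Remainder = 1000 (nonzero — an error is detected).

1000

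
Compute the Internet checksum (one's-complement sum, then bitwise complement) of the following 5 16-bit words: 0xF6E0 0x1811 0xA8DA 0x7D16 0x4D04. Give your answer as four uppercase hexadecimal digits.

One's-complement addition (fold any carry out of bit 15 back into bit 0):
  0xF6E0 + 0x1811 = 0x10EF1 → wrap carry → 0x0EF2
  0x0EF2 + 0xA8DA = 0x0B7CC
  0xB7CC + 0x7D16 = 0x134E2 → wrap carry → 0x34E3
  0x34E3 + 0x4D04 = 0x081E7
One's-complement sum = 0x81E7.
Checksum = ~0x81E7 & 0xFFFF = 0x7E18.

7E18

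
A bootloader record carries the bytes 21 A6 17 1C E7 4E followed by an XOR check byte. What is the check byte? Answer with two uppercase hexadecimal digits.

25

XOR the bytes together:
  start with 0x21
  0x21 ⊕ 0xA6 = 0x87
  0x87 ⊕ 0x17 = 0x90
  0x90 ⊕ 0x1C = 0x8C
  0x8C ⊕ 0xE7 = 0x6B
  0x6B ⊕ 0x4E = 0x25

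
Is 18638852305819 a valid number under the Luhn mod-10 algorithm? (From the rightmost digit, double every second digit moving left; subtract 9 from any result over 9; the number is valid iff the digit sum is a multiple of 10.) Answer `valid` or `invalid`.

valid

From the right, keep odd positions and double even positions (subtract 9 from any doubled value over 9):
  doubled (positions 2,4,...): 2 1 6 1 7 3 2 → sum 22
  kept (positions 1,3,...): 9 8 0 2 8 3 8 → sum 38
Total = 60.
60 mod 10 = 0, so the number is valid.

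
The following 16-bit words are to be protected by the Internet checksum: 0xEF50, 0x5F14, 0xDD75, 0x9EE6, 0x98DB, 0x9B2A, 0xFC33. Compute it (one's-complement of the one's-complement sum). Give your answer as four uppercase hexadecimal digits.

One's-complement addition (fold any carry out of bit 15 back into bit 0):
  0xEF50 + 0x5F14 = 0x14E64 → wrap carry → 0x4E65
  0x4E65 + 0xDD75 = 0x12BDA → wrap carry → 0x2BDB
  0x2BDB + 0x9EE6 = 0x0CAC1
  0xCAC1 + 0x98DB = 0x1639C → wrap carry → 0x639D
  0x639D + 0x9B2A = 0x0FEC7
  0xFEC7 + 0xFC33 = 0x1FAFA → wrap carry → 0xFAFB
One's-complement sum = 0xFAFB.
Checksum = ~0xFAFB & 0xFFFF = 0x0504.

0504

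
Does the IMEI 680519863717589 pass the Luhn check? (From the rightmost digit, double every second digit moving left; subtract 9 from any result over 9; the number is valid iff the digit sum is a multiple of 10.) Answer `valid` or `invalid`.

valid

From the right, keep odd positions and double even positions (subtract 9 from any doubled value over 9):
  doubled (positions 2,4,...): 7 5 5 3 9 1 7 → sum 37
  kept (positions 1,3,...): 9 5 1 3 8 1 0 6 → sum 33
Total = 70.
70 mod 10 = 0, so the number is valid.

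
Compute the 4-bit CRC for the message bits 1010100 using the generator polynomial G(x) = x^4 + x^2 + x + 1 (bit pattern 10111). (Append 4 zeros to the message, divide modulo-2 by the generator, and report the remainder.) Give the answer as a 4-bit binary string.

0001

Append 4 zeros: 10101000000. Divide by 10111 (XOR where the leading bit is 1):
  pos 0: 10101 XOR 10111 = 00010
  pos 3: 10000 XOR 10111 = 00111
  pos 5: 11100 XOR 10111 = 01011
  pos 6: 10110 XOR 10111 = 00001
Remainder (last 4 bits) = 0001. This is the CRC / FCS.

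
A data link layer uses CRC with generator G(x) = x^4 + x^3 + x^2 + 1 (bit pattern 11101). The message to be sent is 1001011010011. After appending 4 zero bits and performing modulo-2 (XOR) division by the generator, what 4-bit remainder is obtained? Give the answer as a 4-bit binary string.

0111

Append 4 zeros: 10010110100110000. Divide by 11101 (XOR where the leading bit is 1):
  pos 0: 10010 XOR 11101 = 01111
  pos 1: 11111 XOR 11101 = 00010
  pos 4: 10101 XOR 11101 = 01000
  pos 5: 10000 XOR 11101 = 01101
  pos 6: 11010 XOR 11101 = 00111
  pos 8: 11111 XOR 11101 = 00010
  pos 11: 10000 XOR 11101 = 01101
  pos 12: 11010 XOR 11101 = 00111
Remainder (last 4 bits) = 0111. This is the CRC / FCS.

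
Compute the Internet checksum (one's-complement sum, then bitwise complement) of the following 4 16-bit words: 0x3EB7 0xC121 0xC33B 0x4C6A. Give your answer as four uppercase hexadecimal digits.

One's-complement addition (fold any carry out of bit 15 back into bit 0):
  0x3EB7 + 0xC121 = 0x0FFD8
  0xFFD8 + 0xC33B = 0x1C313 → wrap carry → 0xC314
  0xC314 + 0x4C6A = 0x10F7E → wrap carry → 0x0F7F
One's-complement sum = 0x0F7F.
Checksum = ~0x0F7F & 0xFFFF = 0xF080.

F080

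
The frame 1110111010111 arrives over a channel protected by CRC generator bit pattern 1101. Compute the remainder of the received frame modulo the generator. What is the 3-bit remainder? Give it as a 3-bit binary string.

100

Modulo-2 division of 1110111010111 by 1101:
  pos 0: 1110 XOR 1101 = 0011
  pos 2: 1111 XOR 1101 = 0010
  pos 4: 1010 XOR 1101 = 0111
  pos 5: 1111 XOR 1101 = 0010
  pos 7: 1001 XOR 1101 = 0100
  pos 8: 1001 XOR 1101 = 0100
  pos 9: 1001 XOR 1101 = 0100
Remainder = 100 (nonzero — an error is detected).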